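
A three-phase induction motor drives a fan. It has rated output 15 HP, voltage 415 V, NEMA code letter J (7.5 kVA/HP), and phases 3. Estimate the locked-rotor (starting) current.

157 A

S_LR = 7.5 × 15 = 112.5 kVA
I_LR = S_LR/(√3·V_L) = 112500/(1.732×415) = 157 A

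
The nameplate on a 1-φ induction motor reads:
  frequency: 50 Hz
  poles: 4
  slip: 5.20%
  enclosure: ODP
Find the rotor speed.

n_s = 120f/p = 120×50/4 = 1500 rpm
n = n_s(1 − s) = 1500 × (1 − 0.052) = 1422 rpm

1422 rpm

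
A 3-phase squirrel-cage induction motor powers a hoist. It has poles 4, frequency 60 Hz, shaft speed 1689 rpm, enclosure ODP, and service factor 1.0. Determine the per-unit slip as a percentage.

6.17 %

n_s = 120f/p = 120×60/4 = 1800 rpm
s = (n_s − n)/n_s = (1800 − 1689)/1800 = 0.0617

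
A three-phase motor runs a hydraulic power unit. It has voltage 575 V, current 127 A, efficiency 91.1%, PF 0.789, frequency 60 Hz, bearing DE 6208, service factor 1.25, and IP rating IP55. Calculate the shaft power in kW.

90.9 kW

P_in = √3·V·I·cosφ = 1.732 × 575 × 127 × 0.789 = 99792 W
P_out = η·P_in = 0.911 × 99792 = 90911 W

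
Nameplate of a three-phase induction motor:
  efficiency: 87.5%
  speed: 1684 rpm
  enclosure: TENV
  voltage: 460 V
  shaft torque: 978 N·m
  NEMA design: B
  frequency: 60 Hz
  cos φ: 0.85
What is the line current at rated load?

ω = 2π×1684/60 = 176.3 rad/s; P_out = τω = 978 × 176.3 = 172421 W
P_in = P_out / η = 172421 / 0.875 = 197053 W
I_L = P_in / (√3·V_L·cosφ) = 197053 / (1.732 × 460 × 0.85) = 291 A

291 A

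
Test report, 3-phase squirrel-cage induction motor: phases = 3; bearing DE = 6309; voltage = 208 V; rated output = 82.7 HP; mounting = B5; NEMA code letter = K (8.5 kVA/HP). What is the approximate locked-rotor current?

S_LR = 8.5 × 82.7 = 702.95 kVA
I_LR = S_LR/(√3·V_L) = 702950/(1.732×208) = 1950 A

1950 A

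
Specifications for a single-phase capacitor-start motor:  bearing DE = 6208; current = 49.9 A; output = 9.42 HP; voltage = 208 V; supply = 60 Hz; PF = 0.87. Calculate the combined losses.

P_in = V·I·cosφ = 208×49.9×0.87 = 9030 W
P_out = 9.42×746 = 7027 W
Losses = P_in − P_out = 9030 − 7027 = 2003 W

2000 W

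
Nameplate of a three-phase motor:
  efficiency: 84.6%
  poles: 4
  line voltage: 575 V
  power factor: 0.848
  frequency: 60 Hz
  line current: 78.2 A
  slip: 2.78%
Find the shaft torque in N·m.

305 N·m

P_in = √3·V·I·cosφ = 1.732 × 575 × 78.2 × 0.848 = 66042 W
P_out = η·P_in = 0.846 × 66042 = 55872 W
n_s = 120×60/4 = 1800 rpm; n = 1800×(1−0.0278) = 1750 rpm
ω = 2π×1750/60 = 183.3 rad/s
τ = P_out/ω = 55872/183.3 = 305 N·m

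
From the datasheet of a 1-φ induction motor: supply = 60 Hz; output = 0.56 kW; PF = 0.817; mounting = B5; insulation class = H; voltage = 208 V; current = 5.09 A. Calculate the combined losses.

P_in = V·I·cosφ = 208×5.09×0.817 = 865 W
P_out = 560 W
Losses = P_in − P_out = 865 − 560 = 305 W

305 W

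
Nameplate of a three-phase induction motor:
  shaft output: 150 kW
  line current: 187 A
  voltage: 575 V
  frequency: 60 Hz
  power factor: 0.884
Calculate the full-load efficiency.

P_out = 150 kW = 150000 W
P_in = √3·V_L·I_L·cosφ = 1.732 × 575 × 187 × 0.884 = 164630 W
η = P_out / P_in = 150000 / 164630 = 0.911 = 91.1%

91.1 %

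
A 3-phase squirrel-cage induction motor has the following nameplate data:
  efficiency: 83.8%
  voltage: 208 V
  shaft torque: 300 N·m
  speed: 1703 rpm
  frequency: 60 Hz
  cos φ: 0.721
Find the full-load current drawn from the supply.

ω = 2π×1703/60 = 178.3 rad/s; P_out = τω = 300 × 178.3 = 53490 W
P_in = P_out / η = 53490 / 0.838 = 63831 W
I_L = P_in / (√3·V_L·cosφ) = 63831 / (1.732 × 208 × 0.721) = 246 A

246 A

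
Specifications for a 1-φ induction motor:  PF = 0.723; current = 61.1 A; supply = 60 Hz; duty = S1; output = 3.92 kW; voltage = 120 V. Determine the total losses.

1380 W

P_in = V·I·cosφ = 120×61.1×0.723 = 5301 W
P_out = 3920 W
Losses = P_in − P_out = 5301 − 3920 = 1381 W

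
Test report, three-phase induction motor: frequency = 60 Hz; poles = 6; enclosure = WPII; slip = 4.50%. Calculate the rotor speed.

n_s = 120f/p = 120×60/6 = 1200 rpm
n = n_s(1 − s) = 1200 × (1 − 0.045) = 1146 rpm

1146 rpm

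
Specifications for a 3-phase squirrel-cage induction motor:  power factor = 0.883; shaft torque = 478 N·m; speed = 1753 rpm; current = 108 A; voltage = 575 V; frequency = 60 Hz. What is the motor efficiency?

ω = 2π × 1753/60 = 183.6 rad/s; P_out = τω = 478 × 183.6 = 87761 W
P_in = √3·V_L·I_L·cosφ = 1.732 × 575 × 108 × 0.883 = 94973 W
η = P_out / P_in = 87761 / 94973 = 0.924 = 92.4%

92.4 %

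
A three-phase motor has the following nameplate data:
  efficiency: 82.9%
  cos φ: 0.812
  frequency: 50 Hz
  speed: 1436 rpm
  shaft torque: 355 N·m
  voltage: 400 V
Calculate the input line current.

114 A

ω = 2π×1436/60 = 150.4 rad/s; P_out = τω = 355 × 150.4 = 53392 W
P_in = P_out / η = 53392 / 0.829 = 64405 W
I_L = P_in / (√3·V_L·cosφ) = 64405 / (1.732 × 400 × 0.812) = 114 A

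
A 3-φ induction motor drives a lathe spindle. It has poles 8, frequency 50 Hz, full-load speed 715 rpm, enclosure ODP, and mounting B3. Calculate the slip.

n_s = 120f/p = 120×50/8 = 750 rpm
s = (n_s − n)/n_s = (750 − 715)/750 = 0.0467

4.67 %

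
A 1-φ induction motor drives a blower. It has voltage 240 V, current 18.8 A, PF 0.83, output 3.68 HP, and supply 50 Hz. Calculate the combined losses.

1000 W

P_in = V·I·cosφ = 240×18.8×0.83 = 3745 W
P_out = 3.68×746 = 2745 W
Losses = P_in − P_out = 3745 − 2745 = 1000 W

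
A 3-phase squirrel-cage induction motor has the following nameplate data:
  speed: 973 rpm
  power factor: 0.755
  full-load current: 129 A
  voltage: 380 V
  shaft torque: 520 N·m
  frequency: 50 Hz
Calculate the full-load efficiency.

ω = 2π × 973/60 = 101.9 rad/s; P_out = τω = 520 × 101.9 = 52988 W
P_in = √3·V_L·I_L·cosφ = 1.732 × 380 × 129 × 0.755 = 64101 W
η = P_out / P_in = 52988 / 64101 = 0.827 = 82.7%

82.7 %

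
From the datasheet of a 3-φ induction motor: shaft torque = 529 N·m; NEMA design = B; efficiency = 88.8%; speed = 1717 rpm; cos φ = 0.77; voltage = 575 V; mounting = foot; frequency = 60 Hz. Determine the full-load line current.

ω = 2π×1717/60 = 179.8 rad/s; P_out = τω = 529 × 179.8 = 95114 W
P_in = P_out / η = 95114 / 0.888 = 107110 W
I_L = P_in / (√3·V_L·cosφ) = 107110 / (1.732 × 575 × 0.77) = 140 A

140 A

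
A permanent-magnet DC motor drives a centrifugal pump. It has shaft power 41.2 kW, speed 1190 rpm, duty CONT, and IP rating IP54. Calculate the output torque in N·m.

ω = 2π × 1190/60 = 124.6 rad/s
τ = P/ω = 41200/124.6 = 331 N·m

331 N·m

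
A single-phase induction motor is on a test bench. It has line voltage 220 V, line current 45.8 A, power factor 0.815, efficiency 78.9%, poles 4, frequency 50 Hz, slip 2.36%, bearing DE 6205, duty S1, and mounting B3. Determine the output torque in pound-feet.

31.2 lb·ft

P_in = V·I·cosφ = 220 × 45.8 × 0.815 = 8212 W
P_out = η·P_in = 0.789 × 8212 = 6479 W
n_s = 120×50/4 = 1500 rpm; n = 1500×(1−0.0236) = 1465 rpm
ω = 2π×1465/60 = 153.4 rad/s
τ = P_out/ω = 6479/153.4 = 42.24 N·m
In lb·ft: 42.24/1.356 = 31.2 lb·ft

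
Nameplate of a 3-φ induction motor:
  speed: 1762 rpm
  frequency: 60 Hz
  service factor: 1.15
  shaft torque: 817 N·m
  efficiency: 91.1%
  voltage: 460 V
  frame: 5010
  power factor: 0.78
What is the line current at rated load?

ω = 2π×1762/60 = 184.5 rad/s; P_out = τω = 817 × 184.5 = 150737 W
P_in = P_out / η = 150737 / 0.911 = 165463 W
I_L = P_in / (√3·V_L·cosφ) = 165463 / (1.732 × 460 × 0.78) = 266 A

266 A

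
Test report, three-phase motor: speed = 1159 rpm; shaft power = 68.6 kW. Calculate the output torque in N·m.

ω = 2π × 1159/60 = 121.4 rad/s
τ = P/ω = 68600/121.4 = 565 N·m

565 N·m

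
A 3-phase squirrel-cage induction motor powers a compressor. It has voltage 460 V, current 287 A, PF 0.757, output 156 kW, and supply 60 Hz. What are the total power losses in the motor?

P_in = √3·V·I·cosφ = 1.732×460×287×0.757 = 173095 W
P_out = 156000 W
Losses = P_in − P_out = 173095 − 156000 = 17095 W

17.1 kW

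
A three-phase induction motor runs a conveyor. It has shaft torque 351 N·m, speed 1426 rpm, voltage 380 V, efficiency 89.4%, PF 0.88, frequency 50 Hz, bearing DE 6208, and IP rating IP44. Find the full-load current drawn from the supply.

101 A

ω = 2π×1426/60 = 149.3 rad/s; P_out = τω = 351 × 149.3 = 52404 W
P_in = P_out / η = 52404 / 0.894 = 58617 W
I_L = P_in / (√3·V_L·cosφ) = 58617 / (1.732 × 380 × 0.88) = 101 A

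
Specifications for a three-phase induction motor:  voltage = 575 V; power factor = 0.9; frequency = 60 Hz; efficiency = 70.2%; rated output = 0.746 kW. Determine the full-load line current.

P_out = 0.746 kW = 746 W
P_in = P_out / η = 746 / 0.702 = 1063 W
I_L = P_in / (√3·V_L·cosφ) = 1063 / (1.732 × 575 × 0.9) = 1.19 A

1.19 A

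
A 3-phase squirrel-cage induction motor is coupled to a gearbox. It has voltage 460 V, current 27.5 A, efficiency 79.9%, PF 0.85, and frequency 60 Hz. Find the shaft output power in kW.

P_in = √3·V·I·cosφ = 1.732 × 460 × 27.5 × 0.85 = 18623 W
P_out = η·P_in = 0.799 × 18623 = 14880 W

14.9 kW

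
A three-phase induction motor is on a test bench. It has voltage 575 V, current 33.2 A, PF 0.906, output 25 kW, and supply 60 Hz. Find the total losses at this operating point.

4960 W

P_in = √3·V·I·cosφ = 1.732×575×33.2×0.906 = 29956 W
P_out = 25000 W
Losses = P_in − P_out = 29956 − 25000 = 4956 W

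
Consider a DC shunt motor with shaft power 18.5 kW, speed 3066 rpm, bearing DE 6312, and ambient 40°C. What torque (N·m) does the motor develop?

ω = 2π × 3066/60 = 321.1 rad/s
τ = P/ω = 18500/321.1 = 57.6 N·m

57.6 N·m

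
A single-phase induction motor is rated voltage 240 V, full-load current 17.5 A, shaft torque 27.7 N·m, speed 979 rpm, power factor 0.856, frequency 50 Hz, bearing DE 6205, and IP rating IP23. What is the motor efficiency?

ω = 2π × 979/60 = 102.5 rad/s; P_out = τω = 27.7 × 102.5 = 2839 W
P_in = V·I·cosφ = 240 × 17.5 × 0.856 = 3595 W
η = P_out / P_in = 2839 / 3595 = 0.790 = 79.0%

79.0 %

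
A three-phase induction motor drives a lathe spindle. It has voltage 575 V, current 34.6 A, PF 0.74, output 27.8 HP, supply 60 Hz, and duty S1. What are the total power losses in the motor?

P_in = √3·V·I·cosφ = 1.732×575×34.6×0.74 = 25499 W
P_out = 27.8×746 = 20739 W
Losses = P_in − P_out = 25499 − 20739 = 4760 W

4760 W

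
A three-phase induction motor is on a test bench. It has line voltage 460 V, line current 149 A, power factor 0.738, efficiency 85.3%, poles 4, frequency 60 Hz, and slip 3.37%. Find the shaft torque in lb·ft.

P_in = √3·V·I·cosφ = 1.732 × 460 × 149 × 0.738 = 87609 W
P_out = η·P_in = 0.853 × 87609 = 74730 W
n_s = 120×60/4 = 1800 rpm; n = 1800×(1−0.0337) = 1739 rpm
ω = 2π×1739/60 = 182.1 rad/s
τ = P_out/ω = 74730/182.1 = 410.4 N·m
In lb·ft: 410.4/1.356 = 303 lb·ft

303 lb·ft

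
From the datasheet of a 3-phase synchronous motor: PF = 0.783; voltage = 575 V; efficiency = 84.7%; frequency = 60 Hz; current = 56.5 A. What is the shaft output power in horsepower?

P_in = √3·V·I·cosφ = 1.732 × 575 × 56.5 × 0.783 = 44058 W
P_out = η·P_in = 0.847 × 44058 = 37317 W
= 37317/746 = 50 HP

50 HP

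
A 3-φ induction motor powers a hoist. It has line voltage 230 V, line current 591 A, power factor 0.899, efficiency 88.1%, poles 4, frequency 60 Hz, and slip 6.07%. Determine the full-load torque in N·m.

P_in = √3·V·I·cosφ = 1.732 × 230 × 591 × 0.899 = 211652 W
P_out = η·P_in = 0.881 × 211652 = 186465 W
n_s = 120×60/4 = 1800 rpm; n = 1800×(1−0.0607) = 1691 rpm
ω = 2π×1691/60 = 177.1 rad/s
τ = P_out/ω = 186465/177.1 = 1050 N·m

1050 N·m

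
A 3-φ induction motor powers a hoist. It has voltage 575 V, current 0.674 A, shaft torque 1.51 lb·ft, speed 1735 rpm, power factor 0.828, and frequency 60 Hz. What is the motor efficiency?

τ = 1.51 lb·ft × 1.356 = 2.048 N·m
ω = 2π × 1735/60 = 181.7 rad/s; P_out = τω = 2.048 × 181.7 = 372 W
P_in = √3·V_L·I_L·cosφ = 1.732 × 575 × 0.674 × 0.828 = 556 W
η = P_out / P_in = 372 / 556 = 0.669 = 66.9%

66.9 %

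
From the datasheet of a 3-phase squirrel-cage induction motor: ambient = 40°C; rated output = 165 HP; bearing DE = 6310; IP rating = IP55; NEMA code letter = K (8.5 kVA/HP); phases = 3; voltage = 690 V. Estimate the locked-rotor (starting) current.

S_LR = 8.5 × 165 = 1402.5 kVA
I_LR = S_LR/(√3·V_L) = 1402500/(1.732×690) = 1170 A

1170 A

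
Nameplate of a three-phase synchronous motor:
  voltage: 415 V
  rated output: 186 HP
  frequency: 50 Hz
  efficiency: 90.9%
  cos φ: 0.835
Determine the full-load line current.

P_out = 186 × 746 = 138756 W
P_in = P_out / η = 138756 / 0.909 = 152647 W
I_L = P_in / (√3·V_L·cosφ) = 152647 / (1.732 × 415 × 0.835) = 254 A

254 A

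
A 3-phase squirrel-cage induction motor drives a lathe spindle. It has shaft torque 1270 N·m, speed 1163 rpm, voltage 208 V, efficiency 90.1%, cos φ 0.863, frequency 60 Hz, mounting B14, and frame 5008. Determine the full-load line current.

ω = 2π×1163/60 = 121.8 rad/s; P_out = τω = 1270 × 121.8 = 154686 W
P_in = P_out / η = 154686 / 0.901 = 171683 W
I_L = P_in / (√3·V_L·cosφ) = 171683 / (1.732 × 208 × 0.863) = 552 A

552 A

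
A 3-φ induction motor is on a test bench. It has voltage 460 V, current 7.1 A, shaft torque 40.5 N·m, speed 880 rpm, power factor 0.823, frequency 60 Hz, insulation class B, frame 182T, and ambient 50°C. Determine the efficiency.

ω = 2π × 880/60 = 92.15 rad/s; P_out = τω = 40.5 × 92.15 = 3732 W
P_in = √3·V_L·I_L·cosφ = 1.732 × 460 × 7.1 × 0.823 = 4655 W
η = P_out / P_in = 3732 / 4655 = 0.802 = 80.2%

80.2 %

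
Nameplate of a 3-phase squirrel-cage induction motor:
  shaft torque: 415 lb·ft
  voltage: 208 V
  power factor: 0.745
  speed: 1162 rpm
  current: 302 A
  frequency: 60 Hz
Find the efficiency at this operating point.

τ = 415 lb·ft × 1.356 = 562.7 N·m
ω = 2π × 1162/60 = 121.7 rad/s; P_out = τω = 562.7 × 121.7 = 68481 W
P_in = √3·V_L·I_L·cosφ = 1.732 × 208 × 302 × 0.745 = 81054 W
η = P_out / P_in = 68481 / 81054 = 0.845 = 84.5%

84.5 %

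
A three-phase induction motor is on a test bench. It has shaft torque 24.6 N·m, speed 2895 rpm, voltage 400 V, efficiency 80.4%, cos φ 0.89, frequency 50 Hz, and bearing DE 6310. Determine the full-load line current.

15 A

ω = 2π×2895/60 = 303.2 rad/s; P_out = τω = 24.6 × 303.2 = 7459 W
P_in = P_out / η = 7459 / 0.804 = 9277 W
I_L = P_in / (√3·V_L·cosφ) = 9277 / (1.732 × 400 × 0.89) = 15 A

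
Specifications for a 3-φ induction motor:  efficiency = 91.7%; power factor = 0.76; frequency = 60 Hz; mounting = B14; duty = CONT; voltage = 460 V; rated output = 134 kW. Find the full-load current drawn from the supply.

241 A

P_out = 134 kW = 134000 W
P_in = P_out / η = 134000 / 0.917 = 146129 W
I_L = P_in / (√3·V_L·cosφ) = 146129 / (1.732 × 460 × 0.76) = 241 A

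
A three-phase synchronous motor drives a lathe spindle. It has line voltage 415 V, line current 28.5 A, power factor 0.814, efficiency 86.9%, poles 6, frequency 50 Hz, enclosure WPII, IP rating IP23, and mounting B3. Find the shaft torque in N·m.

138 N·m

P_in = √3·V·I·cosφ = 1.732 × 415 × 28.5 × 0.814 = 16675 W
P_out = η·P_in = 0.869 × 16675 = 14491 W
n = n_s = 120×50/6 = 1000 rpm (synchronous)
ω = 2π×1000/60 = 104.7 rad/s
τ = P_out/ω = 14491/104.7 = 138 N·m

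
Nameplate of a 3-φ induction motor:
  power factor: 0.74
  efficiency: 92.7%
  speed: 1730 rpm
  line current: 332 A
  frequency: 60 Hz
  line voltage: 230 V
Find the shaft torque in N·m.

501 N·m

P_in = √3·V·I·cosφ = 1.732 × 230 × 332 × 0.74 = 97869 W
P_out = η·P_in = 0.927 × 97869 = 90725 W
n = 1730 rpm
ω = 2π×1730/60 = 181.2 rad/s
τ = P_out/ω = 90725/181.2 = 501 N·m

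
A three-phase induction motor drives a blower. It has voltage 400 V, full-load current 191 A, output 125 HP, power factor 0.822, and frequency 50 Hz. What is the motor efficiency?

85.7 %

P_out = 125 × 746 = 93250 W
P_in = √3·V_L·I_L·cosφ = 1.732 × 400 × 191 × 0.822 = 108771 W
η = P_out / P_in = 93250 / 108771 = 0.857 = 85.7%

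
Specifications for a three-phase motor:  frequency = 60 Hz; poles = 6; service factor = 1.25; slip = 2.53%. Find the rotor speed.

1170 rpm

n_s = 120f/p = 120×60/6 = 1200 rpm
n = n_s(1 − s) = 1200 × (1 − 0.0253) = 1170 rpm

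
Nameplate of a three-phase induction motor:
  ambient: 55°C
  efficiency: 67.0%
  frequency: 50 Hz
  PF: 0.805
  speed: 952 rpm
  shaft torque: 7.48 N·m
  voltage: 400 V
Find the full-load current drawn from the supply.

ω = 2π×952/60 = 99.69 rad/s; P_out = τω = 7.48 × 99.69 = 746 W
P_in = P_out / η = 746 / 0.670 = 1113 W
I_L = P_in / (√3·V_L·cosφ) = 1113 / (1.732 × 400 × 0.805) = 2 A

2 A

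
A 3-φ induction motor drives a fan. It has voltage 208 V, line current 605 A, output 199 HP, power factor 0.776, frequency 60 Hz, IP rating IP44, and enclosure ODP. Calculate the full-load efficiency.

P_out = 199 × 746 = 148454 W
P_in = √3·V_L·I_L·cosφ = 1.732 × 208 × 605 × 0.776 = 169133 W
η = P_out / P_in = 148454 / 169133 = 0.878 = 87.8%

87.8 %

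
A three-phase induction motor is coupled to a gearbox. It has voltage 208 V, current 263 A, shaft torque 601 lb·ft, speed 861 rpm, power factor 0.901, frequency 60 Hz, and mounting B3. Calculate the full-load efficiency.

τ = 601 lb·ft × 1.356 = 815 N·m
ω = 2π × 861/60 = 90.16 rad/s; P_out = τω = 815 × 90.16 = 73480 W
P_in = √3·V_L·I_L·cosφ = 1.732 × 208 × 263 × 0.901 = 85367 W
η = P_out / P_in = 73480 / 85367 = 0.861 = 86.1%

86.1 %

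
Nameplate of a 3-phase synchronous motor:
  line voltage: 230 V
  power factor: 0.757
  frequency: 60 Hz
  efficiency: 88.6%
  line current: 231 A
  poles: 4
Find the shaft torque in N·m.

P_in = √3·V·I·cosφ = 1.732 × 230 × 231 × 0.757 = 69660 W
P_out = η·P_in = 0.886 × 69660 = 61719 W
n = n_s = 120×60/4 = 1800 rpm (synchronous)
ω = 2π×1800/60 = 188.5 rad/s
τ = P_out/ω = 61719/188.5 = 327 N·m

327 N·m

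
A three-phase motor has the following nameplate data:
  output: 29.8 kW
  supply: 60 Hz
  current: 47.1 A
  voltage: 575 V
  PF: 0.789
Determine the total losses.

P_in = √3·V·I·cosφ = 1.732×575×47.1×0.789 = 37010 W
P_out = 29800 W
Losses = P_in − P_out = 37010 − 29800 = 7210 W

7210 W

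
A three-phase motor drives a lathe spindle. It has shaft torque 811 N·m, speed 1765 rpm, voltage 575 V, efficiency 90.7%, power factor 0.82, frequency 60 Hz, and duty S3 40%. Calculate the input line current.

ω = 2π×1765/60 = 184.8 rad/s; P_out = τω = 811 × 184.8 = 149873 W
P_in = P_out / η = 149873 / 0.907 = 165240 W
I_L = P_in / (√3·V_L·cosφ) = 165240 / (1.732 × 575 × 0.82) = 202 A

202 A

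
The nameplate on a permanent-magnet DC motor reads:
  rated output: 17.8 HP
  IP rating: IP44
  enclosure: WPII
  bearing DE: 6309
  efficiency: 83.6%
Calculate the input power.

P_out = 17.8 × 746 = 13279 W
P_in = P_out/η = 13279/0.836 = 15884 W = 15.9 kW

15.9 kW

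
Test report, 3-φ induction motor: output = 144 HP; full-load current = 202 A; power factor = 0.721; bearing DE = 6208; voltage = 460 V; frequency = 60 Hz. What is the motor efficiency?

92.6 %

P_out = 144 × 746 = 107424 W
P_in = √3·V_L·I_L·cosφ = 1.732 × 460 × 202 × 0.721 = 116036 W
η = P_out / P_in = 107424 / 116036 = 0.926 = 92.6%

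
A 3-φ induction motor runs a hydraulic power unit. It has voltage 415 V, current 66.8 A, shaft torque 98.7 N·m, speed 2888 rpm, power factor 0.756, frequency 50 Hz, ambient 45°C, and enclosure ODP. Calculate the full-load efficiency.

82.2 %

ω = 2π × 2888/60 = 302.4 rad/s; P_out = τω = 98.7 × 302.4 = 29847 W
P_in = √3·V_L·I_L·cosφ = 1.732 × 415 × 66.8 × 0.756 = 36299 W
η = P_out / P_in = 29847 / 36299 = 0.822 = 82.2%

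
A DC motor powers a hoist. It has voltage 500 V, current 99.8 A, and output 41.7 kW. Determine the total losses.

P_in = V·I = 500×99.8 = 49900 W
P_out = 41700 W
Losses = P_in − P_out = 49900 − 41700 = 8200 W

8200 W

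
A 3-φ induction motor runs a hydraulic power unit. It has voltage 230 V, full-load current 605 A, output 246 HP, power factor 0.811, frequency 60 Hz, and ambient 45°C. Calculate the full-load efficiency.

93.9 %

P_out = 246 × 746 = 183516 W
P_in = √3·V_L·I_L·cosφ = 1.732 × 230 × 605 × 0.811 = 195457 W
η = P_out / P_in = 183516 / 195457 = 0.939 = 93.9%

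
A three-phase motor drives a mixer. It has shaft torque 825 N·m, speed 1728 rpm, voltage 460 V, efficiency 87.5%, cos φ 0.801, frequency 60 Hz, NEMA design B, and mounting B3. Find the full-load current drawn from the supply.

ω = 2π×1728/60 = 181 rad/s; P_out = τω = 825 × 181 = 149325 W
P_in = P_out / η = 149325 / 0.875 = 170657 W
I_L = P_in / (√3·V_L·cosφ) = 170657 / (1.732 × 460 × 0.801) = 267 A

267 A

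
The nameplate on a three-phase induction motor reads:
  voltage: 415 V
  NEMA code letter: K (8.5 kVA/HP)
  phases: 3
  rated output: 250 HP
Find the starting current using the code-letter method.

2960 A

S_LR = 8.5 × 250 = 2125 kVA
I_LR = S_LR/(√3·V_L) = 2125000/(1.732×415) = 2960 A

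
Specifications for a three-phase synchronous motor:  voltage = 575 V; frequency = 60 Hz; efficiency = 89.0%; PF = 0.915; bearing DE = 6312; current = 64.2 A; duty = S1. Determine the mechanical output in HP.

69.8 HP

P_in = √3·V·I·cosφ = 1.732 × 575 × 64.2 × 0.915 = 58502 W
P_out = η·P_in = 0.89 × 58502 = 52067 W
= 52067/746 = 69.8 HP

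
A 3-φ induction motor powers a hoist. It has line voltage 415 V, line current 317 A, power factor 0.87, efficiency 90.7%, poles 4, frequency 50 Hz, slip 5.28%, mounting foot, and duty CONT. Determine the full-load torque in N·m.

P_in = √3·V·I·cosφ = 1.732 × 415 × 317 × 0.87 = 198232 W
P_out = η·P_in = 0.907 × 198232 = 179796 W
n_s = 120×50/4 = 1500 rpm; n = 1500×(1−0.0528) = 1421 rpm
ω = 2π×1421/60 = 148.8 rad/s
τ = P_out/ω = 179796/148.8 = 1210 N·m

1210 N·m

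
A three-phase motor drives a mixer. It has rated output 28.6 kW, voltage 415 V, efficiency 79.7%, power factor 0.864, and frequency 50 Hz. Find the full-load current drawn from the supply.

P_out = 28.6 kW = 28600 W
P_in = P_out / η = 28600 / 0.797 = 35885 W
I_L = P_in / (√3·V_L·cosφ) = 35885 / (1.732 × 415 × 0.864) = 57.8 A

57.8 A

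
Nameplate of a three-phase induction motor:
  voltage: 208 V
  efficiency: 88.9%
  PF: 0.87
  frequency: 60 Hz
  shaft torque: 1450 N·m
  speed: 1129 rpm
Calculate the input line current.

615 A

ω = 2π×1129/60 = 118.2 rad/s; P_out = τω = 1450 × 118.2 = 171390 W
P_in = P_out / η = 171390 / 0.889 = 192790 W
I_L = P_in / (√3·V_L·cosφ) = 192790 / (1.732 × 208 × 0.87) = 615 A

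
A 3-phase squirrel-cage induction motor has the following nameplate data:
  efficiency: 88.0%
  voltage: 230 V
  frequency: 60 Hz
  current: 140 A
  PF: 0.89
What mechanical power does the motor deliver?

P_in = √3·V·I·cosφ = 1.732 × 230 × 140 × 0.89 = 49636 W
P_out = η·P_in = 0.88 × 49636 = 43680 W

43.7 kW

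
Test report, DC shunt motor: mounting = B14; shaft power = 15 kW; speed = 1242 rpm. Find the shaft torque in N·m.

ω = 2π × 1242/60 = 130.1 rad/s
τ = P/ω = 15000/130.1 = 115 N·m

115 N·m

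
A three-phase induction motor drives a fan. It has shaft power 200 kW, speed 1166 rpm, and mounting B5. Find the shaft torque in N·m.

ω = 2π × 1166/60 = 122.1 rad/s
τ = P/ω = 200000/122.1 = 1640 N·m

1640 N·m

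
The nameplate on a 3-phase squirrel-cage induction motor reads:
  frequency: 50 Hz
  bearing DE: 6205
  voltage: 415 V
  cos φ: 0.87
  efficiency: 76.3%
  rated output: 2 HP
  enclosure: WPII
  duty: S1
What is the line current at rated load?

3.13 A

P_out = 2 × 746 = 1492 W
P_in = P_out / η = 1492 / 0.763 = 1955 W
I_L = P_in / (√3·V_L·cosφ) = 1955 / (1.732 × 415 × 0.87) = 3.13 A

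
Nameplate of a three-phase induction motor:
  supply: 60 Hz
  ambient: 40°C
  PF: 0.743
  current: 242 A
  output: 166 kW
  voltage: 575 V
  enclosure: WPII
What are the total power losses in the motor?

P_in = √3·V·I·cosφ = 1.732×575×242×0.743 = 179069 W
P_out = 166000 W
Losses = P_in − P_out = 179069 − 166000 = 13069 W

13.1 kW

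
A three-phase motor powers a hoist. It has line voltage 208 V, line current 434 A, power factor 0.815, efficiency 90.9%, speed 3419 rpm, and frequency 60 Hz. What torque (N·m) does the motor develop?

324 N·m

P_in = √3·V·I·cosφ = 1.732 × 208 × 434 × 0.815 = 127426 W
P_out = η·P_in = 0.909 × 127426 = 115830 W
n = 3419 rpm
ω = 2π×3419/60 = 358 rad/s
τ = P_out/ω = 115830/358 = 324 N·m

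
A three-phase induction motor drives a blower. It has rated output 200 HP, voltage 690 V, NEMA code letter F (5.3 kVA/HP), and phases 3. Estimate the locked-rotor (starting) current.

S_LR = 5.3 × 200 = 1060 kVA
I_LR = S_LR/(√3·V_L) = 1060000/(1.732×690) = 887 A

887 A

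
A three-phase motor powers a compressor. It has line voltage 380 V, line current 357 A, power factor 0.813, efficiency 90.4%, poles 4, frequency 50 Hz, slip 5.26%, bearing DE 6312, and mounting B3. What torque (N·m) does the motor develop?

1160 N·m

P_in = √3·V·I·cosφ = 1.732 × 380 × 357 × 0.813 = 191025 W
P_out = η·P_in = 0.904 × 191025 = 172687 W
n_s = 120×50/4 = 1500 rpm; n = 1500×(1−0.0526) = 1421 rpm
ω = 2π×1421/60 = 148.8 rad/s
τ = P_out/ω = 172687/148.8 = 1160 N·m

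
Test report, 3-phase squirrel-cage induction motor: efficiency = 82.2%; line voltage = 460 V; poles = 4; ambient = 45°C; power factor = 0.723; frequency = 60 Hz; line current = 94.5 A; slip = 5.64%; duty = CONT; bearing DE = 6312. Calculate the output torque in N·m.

252 N·m

P_in = √3·V·I·cosφ = 1.732 × 460 × 94.5 × 0.723 = 54435 W
P_out = η·P_in = 0.822 × 54435 = 44746 W
n_s = 120×60/4 = 1800 rpm; n = 1800×(1−0.0564) = 1698 rpm
ω = 2π×1698/60 = 177.8 rad/s
τ = P_out/ω = 44746/177.8 = 252 N·m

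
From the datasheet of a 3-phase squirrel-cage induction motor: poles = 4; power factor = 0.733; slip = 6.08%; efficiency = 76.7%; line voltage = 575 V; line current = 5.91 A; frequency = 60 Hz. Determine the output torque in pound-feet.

P_in = √3·V·I·cosφ = 1.732 × 575 × 5.91 × 0.733 = 4314 W
P_out = η·P_in = 0.767 × 4314 = 3309 W
n_s = 120×60/4 = 1800 rpm; n = 1800×(1−0.0608) = 1691 rpm
ω = 2π×1691/60 = 177.1 rad/s
τ = P_out/ω = 3309/177.1 = 18.68 N·m
In lb·ft: 18.68/1.356 = 13.8 lb·ft

13.8 lb·ft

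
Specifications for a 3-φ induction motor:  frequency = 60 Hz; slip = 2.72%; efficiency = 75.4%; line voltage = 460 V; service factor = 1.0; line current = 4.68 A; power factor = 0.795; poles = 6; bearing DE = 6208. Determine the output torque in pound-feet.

P_in = √3·V·I·cosφ = 1.732 × 460 × 4.68 × 0.795 = 2964 W
P_out = η·P_in = 0.754 × 2964 = 2235 W
n_s = 120×60/6 = 1200 rpm; n = 1200×(1−0.0272) = 1167 rpm
ω = 2π×1167/60 = 122.2 rad/s
τ = P_out/ω = 2235/122.2 = 18.29 N·m
In lb·ft: 18.29/1.356 = 13.5 lb·ft

13.5 lb·ft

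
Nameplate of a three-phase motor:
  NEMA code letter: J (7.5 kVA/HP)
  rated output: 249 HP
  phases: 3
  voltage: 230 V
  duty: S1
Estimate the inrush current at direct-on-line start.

S_LR = 7.5 × 249 = 1867.5 kVA
I_LR = S_LR/(√3·V_L) = 1867500/(1.732×230) = 4690 A

4690 A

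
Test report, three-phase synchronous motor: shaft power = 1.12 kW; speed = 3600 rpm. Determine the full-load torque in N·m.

2.97 N·m

ω = 2π × 3600/60 = 377 rad/s
τ = P/ω = 1120/377 = 2.97 N·m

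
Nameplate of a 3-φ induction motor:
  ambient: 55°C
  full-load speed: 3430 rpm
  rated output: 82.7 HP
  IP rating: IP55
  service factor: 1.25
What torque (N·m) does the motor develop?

172 N·m

P_out = 82.7 × 746 = 61694 W
ω = 2π × 3430/60 = 359.2 rad/s
τ = P_out/ω = 61694/359.2 = 172 N·m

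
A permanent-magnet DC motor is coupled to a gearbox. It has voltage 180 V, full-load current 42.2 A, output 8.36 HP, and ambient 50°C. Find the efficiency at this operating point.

82.1 %

P_out = 8.36 × 746 = 6237 W
P_in = V·I = 180 × 42.2 = 7596 W
η = P_out / P_in = 6237 / 7596 = 0.821 = 82.1%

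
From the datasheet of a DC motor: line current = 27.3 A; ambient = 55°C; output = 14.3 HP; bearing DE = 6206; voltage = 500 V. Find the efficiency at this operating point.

P_out = 14.3 × 746 = 10668 W
P_in = V·I = 500 × 27.3 = 13650 W
η = P_out / P_in = 10668 / 13650 = 0.782 = 78.2%

78.2 %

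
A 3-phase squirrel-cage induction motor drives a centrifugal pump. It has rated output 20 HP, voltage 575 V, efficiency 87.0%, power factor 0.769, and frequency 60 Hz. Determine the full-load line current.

22.4 A

P_out = 20 × 746 = 14920 W
P_in = P_out / η = 14920 / 0.870 = 17149 W
I_L = P_in / (√3·V_L·cosφ) = 17149 / (1.732 × 575 × 0.769) = 22.4 A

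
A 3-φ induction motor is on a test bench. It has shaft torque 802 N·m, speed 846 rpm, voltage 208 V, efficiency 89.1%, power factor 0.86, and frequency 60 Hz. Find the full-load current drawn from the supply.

257 A

ω = 2π×846/60 = 88.59 rad/s; P_out = τω = 802 × 88.59 = 71049 W
P_in = P_out / η = 71049 / 0.891 = 79741 W
I_L = P_in / (√3·V_L·cosφ) = 79741 / (1.732 × 208 × 0.86) = 257 A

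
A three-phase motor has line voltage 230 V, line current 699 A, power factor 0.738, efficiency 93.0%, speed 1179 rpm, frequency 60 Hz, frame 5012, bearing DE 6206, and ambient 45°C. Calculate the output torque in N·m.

P_in = √3·V·I·cosφ = 1.732 × 230 × 699 × 0.738 = 205499 W
P_out = η·P_in = 0.93 × 205499 = 191114 W
n = 1179 rpm
ω = 2π×1179/60 = 123.5 rad/s
τ = P_out/ω = 191114/123.5 = 1550 N·m

1550 N·m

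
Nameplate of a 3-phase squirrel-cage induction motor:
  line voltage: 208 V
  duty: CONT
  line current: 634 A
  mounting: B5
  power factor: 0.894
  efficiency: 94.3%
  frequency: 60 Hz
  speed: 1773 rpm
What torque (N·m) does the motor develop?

1040 N·m

P_in = √3·V·I·cosφ = 1.732 × 208 × 634 × 0.894 = 204192 W
P_out = η·P_in = 0.943 × 204192 = 192553 W
n = 1773 rpm
ω = 2π×1773/60 = 185.7 rad/s
τ = P_out/ω = 192553/185.7 = 1040 N·m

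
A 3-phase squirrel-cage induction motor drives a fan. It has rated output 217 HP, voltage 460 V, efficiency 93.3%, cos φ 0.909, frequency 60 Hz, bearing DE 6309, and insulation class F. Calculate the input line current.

P_out = 217 × 746 = 161882 W
P_in = P_out / η = 161882 / 0.933 = 173507 W
I_L = P_in / (√3·V_L·cosφ) = 173507 / (1.732 × 460 × 0.909) = 240 A

240 A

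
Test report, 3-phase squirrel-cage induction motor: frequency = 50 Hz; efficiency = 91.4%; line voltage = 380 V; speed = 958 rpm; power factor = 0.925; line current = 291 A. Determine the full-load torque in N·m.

1610 N·m

P_in = √3·V·I·cosφ = 1.732 × 380 × 291 × 0.925 = 177160 W
P_out = η·P_in = 0.914 × 177160 = 161924 W
n = 958 rpm
ω = 2π×958/60 = 100.3 rad/s
τ = P_out/ω = 161924/100.3 = 1610 N·m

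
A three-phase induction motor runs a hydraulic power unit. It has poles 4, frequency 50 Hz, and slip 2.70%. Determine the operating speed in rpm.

n_s = 120f/p = 120×50/4 = 1500 rpm
n = n_s(1 − s) = 1500 × (1 − 0.027) = 1460 rpm

1460 rpm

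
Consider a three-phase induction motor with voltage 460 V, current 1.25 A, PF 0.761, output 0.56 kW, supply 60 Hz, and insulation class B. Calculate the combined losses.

P_in = √3·V·I·cosφ = 1.732×460×1.25×0.761 = 758 W
P_out = 560 W
Losses = P_in − P_out = 758 − 560 = 198 W

198 W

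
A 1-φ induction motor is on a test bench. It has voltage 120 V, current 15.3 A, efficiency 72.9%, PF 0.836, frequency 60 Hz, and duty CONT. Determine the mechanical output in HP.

P_in = V·I·cosφ = 120 × 15.3 × 0.836 = 1535 W
P_out = η·P_in = 0.729 × 1535 = 1119 W
= 1119/746 = 1.5 HP

1.5 HP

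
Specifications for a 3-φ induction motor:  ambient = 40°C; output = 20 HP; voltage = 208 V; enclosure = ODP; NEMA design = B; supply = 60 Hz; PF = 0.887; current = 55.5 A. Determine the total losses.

P_in = √3·V·I·cosφ = 1.732×208×55.5×0.887 = 17735 W
P_out = 20×746 = 14920 W
Losses = P_in − P_out = 17735 − 14920 = 2815 W

2820 W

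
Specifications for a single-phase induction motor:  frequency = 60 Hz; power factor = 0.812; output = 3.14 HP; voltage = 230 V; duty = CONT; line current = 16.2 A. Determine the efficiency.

P_out = 3.14 × 746 = 2342 W
P_in = V·I·cosφ = 230 × 16.2 × 0.812 = 3026 W
η = P_out / P_in = 2342 / 3026 = 0.774 = 77.4%

77.4 %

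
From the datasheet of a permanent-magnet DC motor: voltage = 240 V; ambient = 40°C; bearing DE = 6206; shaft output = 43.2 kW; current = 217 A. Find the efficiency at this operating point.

82.9 %

P_out = 43.2 kW = 43200 W
P_in = V·I = 240 × 217 = 52080 W
η = P_out / P_in = 43200 / 52080 = 0.829 = 82.9%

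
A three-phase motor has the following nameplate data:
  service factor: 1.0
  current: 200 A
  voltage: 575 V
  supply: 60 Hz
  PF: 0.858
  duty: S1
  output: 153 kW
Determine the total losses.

P_in = √3·V·I·cosφ = 1.732×575×200×0.858 = 170896 W
P_out = 153000 W
Losses = P_in − P_out = 170896 − 153000 = 17896 W

17.9 kW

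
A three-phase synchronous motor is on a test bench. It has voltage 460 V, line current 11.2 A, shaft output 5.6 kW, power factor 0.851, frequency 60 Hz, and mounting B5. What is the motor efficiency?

P_out = 5.6 kW = 5600 W
P_in = √3·V_L·I_L·cosφ = 1.732 × 460 × 11.2 × 0.851 = 7594 W
η = P_out / P_in = 5600 / 7594 = 0.737 = 73.7%

73.7 %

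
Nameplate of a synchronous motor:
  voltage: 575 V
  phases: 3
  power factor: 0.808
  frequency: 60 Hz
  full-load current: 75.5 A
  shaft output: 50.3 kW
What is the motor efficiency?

82.8 %

P_out = 50.3 kW = 50300 W
P_in = √3·V_L·I_L·cosφ = 1.732 × 575 × 75.5 × 0.808 = 60754 W
η = P_out / P_in = 50300 / 60754 = 0.828 = 82.8%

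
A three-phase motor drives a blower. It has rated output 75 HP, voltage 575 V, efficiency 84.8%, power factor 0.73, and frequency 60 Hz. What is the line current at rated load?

90.8 A

P_out = 75 × 746 = 55950 W
P_in = P_out / η = 55950 / 0.848 = 65979 W
I_L = P_in / (√3·V_L·cosφ) = 65979 / (1.732 × 575 × 0.73) = 90.8 A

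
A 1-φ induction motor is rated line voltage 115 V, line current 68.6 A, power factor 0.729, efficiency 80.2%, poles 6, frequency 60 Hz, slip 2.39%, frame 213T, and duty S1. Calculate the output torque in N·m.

P_in = V·I·cosφ = 115 × 68.6 × 0.729 = 5751 W
P_out = η·P_in = 0.802 × 5751 = 4612 W
n_s = 120×60/6 = 1200 rpm; n = 1200×(1−0.0239) = 1171 rpm
ω = 2π×1171/60 = 122.6 rad/s
τ = P_out/ω = 4612/122.6 = 37.6 N·m

37.6 N·m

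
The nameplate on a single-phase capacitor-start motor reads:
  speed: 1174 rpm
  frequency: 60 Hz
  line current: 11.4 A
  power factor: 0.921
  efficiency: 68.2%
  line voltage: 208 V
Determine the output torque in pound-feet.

8.94 lb·ft

P_in = V·I·cosφ = 208 × 11.4 × 0.921 = 2184 W
P_out = η·P_in = 0.682 × 2184 = 1489 W
n = 1174 rpm
ω = 2π×1174/60 = 122.9 rad/s
τ = P_out/ω = 1489/122.9 = 12.12 N·m
In lb·ft: 12.12/1.356 = 8.94 lb·ft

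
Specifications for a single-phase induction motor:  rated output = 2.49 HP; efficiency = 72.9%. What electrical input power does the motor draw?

2.55 kW

P_out = 2.49 × 746 = 1858 W
P_in = P_out/η = 1858/0.729 = 2549 W = 2.55 kW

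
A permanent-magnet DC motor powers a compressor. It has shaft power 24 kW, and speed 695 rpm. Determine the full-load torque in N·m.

330 N·m

ω = 2π × 695/60 = 72.78 rad/s
τ = P/ω = 24000/72.78 = 330 N·m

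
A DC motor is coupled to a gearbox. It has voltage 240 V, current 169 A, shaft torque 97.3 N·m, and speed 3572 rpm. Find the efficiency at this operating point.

89.7 %

ω = 2π × 3572/60 = 374.1 rad/s; P_out = τω = 97.3 × 374.1 = 36400 W
P_in = V·I = 240 × 169 = 40560 W
η = P_out / P_in = 36400 / 40560 = 0.897 = 89.7%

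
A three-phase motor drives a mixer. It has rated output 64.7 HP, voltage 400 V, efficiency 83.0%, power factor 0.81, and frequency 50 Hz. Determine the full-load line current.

104 A

P_out = 64.7 × 746 = 48266 W
P_in = P_out / η = 48266 / 0.830 = 58152 W
I_L = P_in / (√3·V_L·cosφ) = 58152 / (1.732 × 400 × 0.81) = 104 A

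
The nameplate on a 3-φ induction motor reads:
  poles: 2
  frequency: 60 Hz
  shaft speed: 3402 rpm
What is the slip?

n_s = 120f/p = 120×60/2 = 3600 rpm
s = (n_s − n)/n_s = (3600 − 3402)/3600 = 0.0550

5.5 %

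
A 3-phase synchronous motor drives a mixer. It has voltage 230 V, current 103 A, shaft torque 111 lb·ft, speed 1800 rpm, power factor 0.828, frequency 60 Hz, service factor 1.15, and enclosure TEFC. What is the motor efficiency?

83.5 %

τ = 111 lb·ft × 1.356 = 150.5 N·m
ω = 2π × 1800/60 = 188.5 rad/s; P_out = τω = 150.5 × 188.5 = 28369 W
P_in = √3·V_L·I_L·cosφ = 1.732 × 230 × 103 × 0.828 = 33974 W
η = P_out / P_in = 28369 / 33974 = 0.835 = 83.5%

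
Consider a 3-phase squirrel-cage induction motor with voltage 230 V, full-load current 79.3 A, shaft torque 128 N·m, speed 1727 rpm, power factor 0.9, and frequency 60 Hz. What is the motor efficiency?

81.4 %

ω = 2π × 1727/60 = 180.9 rad/s; P_out = τω = 128 × 180.9 = 23155 W
P_in = √3·V_L·I_L·cosφ = 1.732 × 230 × 79.3 × 0.9 = 28431 W
η = P_out / P_in = 23155 / 28431 = 0.814 = 81.4%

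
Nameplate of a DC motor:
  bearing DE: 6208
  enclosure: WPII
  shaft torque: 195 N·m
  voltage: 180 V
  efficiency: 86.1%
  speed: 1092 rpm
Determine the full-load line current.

144 A

ω = 2π×1092/60 = 114.4 rad/s; P_out = τω = 195 × 114.4 = 22308 W
P_in = P_out / η = 22308 / 0.861 = 25909 W
I = P_in / V = 25909 / 180 = 144 A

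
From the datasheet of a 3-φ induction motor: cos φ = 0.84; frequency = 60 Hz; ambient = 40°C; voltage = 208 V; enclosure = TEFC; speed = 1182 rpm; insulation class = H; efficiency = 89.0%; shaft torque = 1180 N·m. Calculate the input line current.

542 A

ω = 2π×1182/60 = 123.8 rad/s; P_out = τω = 1180 × 123.8 = 146084 W
P_in = P_out / η = 146084 / 0.890 = 164139 W
I_L = P_in / (√3·V_L·cosφ) = 164139 / (1.732 × 208 × 0.84) = 542 A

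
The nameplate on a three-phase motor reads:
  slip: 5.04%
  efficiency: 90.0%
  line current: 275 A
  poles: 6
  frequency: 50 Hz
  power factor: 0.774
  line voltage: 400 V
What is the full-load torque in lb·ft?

P_in = √3·V·I·cosφ = 1.732 × 400 × 275 × 0.774 = 147462 W
P_out = η·P_in = 0.9 × 147462 = 132716 W
n_s = 120×50/6 = 1000 rpm; n = 1000×(1−0.0504) = 950 rpm
ω = 2π×950/60 = 99.48 rad/s
τ = P_out/ω = 132716/99.48 = 1334 N·m
In lb·ft: 1334/1.356 = 984 lb·ft

984 lb·ft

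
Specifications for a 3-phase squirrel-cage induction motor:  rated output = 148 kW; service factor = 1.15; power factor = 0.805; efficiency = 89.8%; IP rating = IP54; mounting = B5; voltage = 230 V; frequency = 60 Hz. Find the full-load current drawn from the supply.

514 A

P_out = 148 kW = 148000 W
P_in = P_out / η = 148000 / 0.898 = 164811 W
I_L = P_in / (√3·V_L·cosφ) = 164811 / (1.732 × 230 × 0.805) = 514 A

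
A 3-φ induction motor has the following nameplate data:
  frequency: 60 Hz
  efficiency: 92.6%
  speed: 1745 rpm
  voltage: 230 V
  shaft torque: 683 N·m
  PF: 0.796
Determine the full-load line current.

425 A

ω = 2π×1745/60 = 182.7 rad/s; P_out = τω = 683 × 182.7 = 124784 W
P_in = P_out / η = 124784 / 0.926 = 134756 W
I_L = P_in / (√3·V_L·cosφ) = 134756 / (1.732 × 230 × 0.796) = 425 A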